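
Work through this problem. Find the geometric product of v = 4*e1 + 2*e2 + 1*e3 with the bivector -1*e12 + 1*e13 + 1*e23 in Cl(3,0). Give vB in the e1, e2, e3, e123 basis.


vB has grade-1 (vector) and grade-3 (trivector) parts: vB = (v _| B) + (v ^ B).
Vector part <vB>_1:
  e1: -v2*b12 - v3*b13 = -(2)*(-1) - (1)*(1) = 1
  e2: v1*b12 - v3*b23 = (4)*(-1) - (1)*(1) = -5
  e3: v1*b13 + v2*b23 = (4)*(1) + (2)*(1) = 6
Trivector part <vB>_3:
  e123: v1*b23 - v2*b13 + v3*b12 = (4)*(1) - (2)*(1) + (1)*(-1) = 1
vB = 1*e1 - 5*e2 + 6*e3 + 1*e123


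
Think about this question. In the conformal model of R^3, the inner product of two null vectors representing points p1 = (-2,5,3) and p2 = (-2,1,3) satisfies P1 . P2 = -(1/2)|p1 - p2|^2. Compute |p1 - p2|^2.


p1 - p2 = (0, 4, 0)
|p1 - p2|^2 = 0^2 + 4^2 + 0^2
= 0 + 16 + 0
= 16


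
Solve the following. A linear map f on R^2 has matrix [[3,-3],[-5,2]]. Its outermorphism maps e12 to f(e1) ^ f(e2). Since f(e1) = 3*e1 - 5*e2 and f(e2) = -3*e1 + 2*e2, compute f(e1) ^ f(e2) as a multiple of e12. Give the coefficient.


The outermorphism of a linear map f sends e1^e2 to f(e1)^f(e2).
f(e1) = 3*e1 - 5*e2
f(e2) = -3*e1 + 2*e2
f(e1) ^ f(e2) = (3*e1 - 5*e2) ^ (-3*e1 + 2*e2)
= 3*2*e12 + (-5)*(-3)*e21
= (6 - 15)*e12
= -9*e12
Coefficient = -9


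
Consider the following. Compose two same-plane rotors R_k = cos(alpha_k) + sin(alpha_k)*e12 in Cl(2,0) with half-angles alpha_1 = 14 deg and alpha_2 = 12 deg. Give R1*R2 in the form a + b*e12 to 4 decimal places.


Same-plane rotors commute and their half-angles add:
R1*R2 = cos(a1 + a2) + sin(a1 + a2)*e12.
a1 + a2 = 14 + 12 = 26 deg
cos(26 deg) = 0.8988
sin(26 deg) = 0.4384
R1*R2 = 0.8988 + 0.4384*e12


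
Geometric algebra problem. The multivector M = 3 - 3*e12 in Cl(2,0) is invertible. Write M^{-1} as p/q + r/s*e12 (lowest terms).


M = 3 - 3*e12, where e12^2 = -1.
Since M commutes with its reverse ~M = a - b*e12, M * ~M = a^2 - b^2*e12^2 = a^2 + b^2.
So M^{-1} = ~M / (a^2 + b^2) = (a - b*e12)/(a^2 + b^2).
a^2 + b^2 = 9 + 9 = 18
Scalar part = 3/18 = 1/6
Bivector coeff = 3/18 = 1/6
M^{-1} = 1/6 + 1/6*e12


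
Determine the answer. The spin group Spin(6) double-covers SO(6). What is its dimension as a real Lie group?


Spin(n) double-covers SO(n); both have Lie algebra so(n) of dimension n(n-1)/2.
n = 6
n(n-1) = 6 * 5 = 30
dim Spin(6) = 30/2 = 15


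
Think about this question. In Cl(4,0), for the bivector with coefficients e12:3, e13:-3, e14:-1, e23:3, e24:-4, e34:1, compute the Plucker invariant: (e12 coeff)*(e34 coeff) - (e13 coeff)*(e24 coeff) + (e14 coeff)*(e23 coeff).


Plucker relation: af - be + cd
a*f = 3*1 = 3
b*e = (-3)*(-4) = 12
c*d = (-1)*3 = -3
af - be + cd = 3 - 12 + (-3)
= -12


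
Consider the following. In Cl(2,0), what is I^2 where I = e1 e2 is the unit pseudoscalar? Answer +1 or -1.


The pseudoscalar I = e1...e_n (product of all n generators) of Cl(p,q) satisfies I^2 = (-1)^(q + n(n-1)/2).
p = 2, q = 0, n = p + q = 2
n(n-1)/2 = 2 * 1 / 2 = 1
Exponent = q + n(n-1)/2 = 0 + 1 = 1
I^2 = (-1)^1 = -1


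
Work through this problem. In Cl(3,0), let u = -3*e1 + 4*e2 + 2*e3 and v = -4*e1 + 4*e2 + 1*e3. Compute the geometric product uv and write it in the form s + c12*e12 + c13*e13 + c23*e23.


In Cl(3,0): e_i^2 = 1, e_ie_j = -e_je_i for i != j.
Scalar part = u . v = (-3)*(-4) + 4*4 + 2*1
= 12 + 16 + 2 = 30
e12 coeff = (-3)*4 - 4*(-4) = -12 - (-16) = 4
e13 coeff = (-3)*1 - 2*(-4) = -3 - (-8) = 5
e23 coeff = 4*1 - 2*4 = 4 - 8 = -4
uv = 30 + 4*e12 + 5*e13 - 4*e23


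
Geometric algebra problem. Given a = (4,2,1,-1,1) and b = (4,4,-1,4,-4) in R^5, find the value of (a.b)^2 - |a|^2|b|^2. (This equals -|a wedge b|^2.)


a . b = 4*4 + 2*4 + 1*(-1) + (-1)*4 + 1*(-4)
= 16 + 8 + (-1) + (-4) + (-4) = 15
|a|^2 = 4^2 + 2^2 + 1^2 + (-1)^2 + 1^2 = 23
|b|^2 = 4^2 + 4^2 + (-1)^2 + 4^2 + (-4)^2 = 65
(a.b)^2 = 15^2 = 225
|a|^2 * |b|^2 = 23 * 65 = 1495
Result = 225 - 1495 = -1270


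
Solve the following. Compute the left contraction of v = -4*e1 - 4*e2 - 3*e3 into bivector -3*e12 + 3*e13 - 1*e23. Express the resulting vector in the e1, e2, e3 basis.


Left contraction v _| B = <vB>_1 (grade-1 part of the geometric product vB).
Using e1_|e12 = e2, e2_|e12 = -e1, e1_|e13 = e3, e3_|e13 = -e1, e2_|e23 = e3, e3_|e23 = -e2:
e1 coeff: -v2*b12 - v3*b13 = -(-4)*(-3) - (-3)*(3) = -3
e2 coeff: v1*b12 - v3*b23 = (-4)*(-3) - (-3)*(-1) = 9
e3 coeff: v1*b13 + v2*b23 = (-4)*(3) + (-4)*(-1) = -8
v _| B = -3*e1 + 9*e2 - 8*e3


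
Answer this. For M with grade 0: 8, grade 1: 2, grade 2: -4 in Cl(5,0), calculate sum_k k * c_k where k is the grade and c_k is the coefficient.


Grade-weighted sum = sum of grade_k * coefficient_k
0*8 = 0
1*2 = 2
2*(-4) = -8
Total = 0 + 2 + (-8) = -6


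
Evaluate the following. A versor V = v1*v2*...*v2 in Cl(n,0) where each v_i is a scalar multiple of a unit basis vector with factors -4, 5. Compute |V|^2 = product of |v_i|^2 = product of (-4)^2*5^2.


Each vector v_i has |v_i|^2 = s_i^2
Squared scales: (-4)^2 = 16, 5^2 = 25
|V|^2 = 16 * 25
= 400


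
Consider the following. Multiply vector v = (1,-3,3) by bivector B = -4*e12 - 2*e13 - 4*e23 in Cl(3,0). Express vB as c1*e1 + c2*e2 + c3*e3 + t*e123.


vB has grade-1 (vector) and grade-3 (trivector) parts: vB = (v _| B) + (v ^ B).
Vector part <vB>_1:
  e1: -v2*b12 - v3*b13 = -(-3)*(-4) - (3)*(-2) = -6
  e2: v1*b12 - v3*b23 = (1)*(-4) - (3)*(-4) = 8
  e3: v1*b13 + v2*b23 = (1)*(-2) + (-3)*(-4) = 10
Trivector part <vB>_3:
  e123: v1*b23 - v2*b13 + v3*b12 = (1)*(-4) - (-3)*(-2) + (3)*(-4) = -22
vB = -6*e1 + 8*e2 + 10*e3 - 22*e123


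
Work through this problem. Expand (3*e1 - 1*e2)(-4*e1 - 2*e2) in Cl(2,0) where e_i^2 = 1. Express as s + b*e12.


Expand: (3*e1 - 1*e2)(-4*e1 - 2*e2)
= 3*(-4)*e1e1 + 3*(-2)*e1e2 + (-1)*(-4)*e2e1 + (-1)*(-2)*e2e2
Using e1^2 = e2^2 = 1, e2e1 = -e1e2:
Scalar part s = 3*(-4) + (-1)*(-2) = -12 + 2 = -10
Bivector part b = 3*(-2) - (-1)*(-4) = -6 - 4 = -10
uv = -10 - 10*e12


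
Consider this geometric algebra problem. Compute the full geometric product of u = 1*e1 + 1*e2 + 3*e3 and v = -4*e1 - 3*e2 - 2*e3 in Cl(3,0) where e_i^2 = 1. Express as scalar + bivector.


In Cl(3,0): e_i^2 = 1, e_ie_j = -e_je_i for i != j.
Scalar part = u . v = 1*(-4) + 1*(-3) + 3*(-2)
= -4 + (-3) + (-6) = -13
e12 coeff = 1*(-3) - 1*(-4) = -3 - (-4) = 1
e13 coeff = 1*(-2) - 3*(-4) = -2 - (-12) = 10
e23 coeff = 1*(-2) - 3*(-3) = -2 - (-9) = 7
uv = -13 + 1*e12 + 10*e13 + 7*e23


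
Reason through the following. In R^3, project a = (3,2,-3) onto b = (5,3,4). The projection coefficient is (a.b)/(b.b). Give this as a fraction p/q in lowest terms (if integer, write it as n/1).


Projection coefficient = (a . b) / (b . b)
a . b = 3*5 + 2*3 + (-3)*4
= 15 + 6 + (-12) = 9
b . b = 5^2 + 3^2 + 4^2
= 25 + 9 + 16 = 50
Coefficient = 9/50
In lowest terms: 9/50


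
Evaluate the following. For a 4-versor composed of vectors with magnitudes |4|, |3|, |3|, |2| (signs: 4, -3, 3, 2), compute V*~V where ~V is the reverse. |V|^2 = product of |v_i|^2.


Each vector v_i has |v_i|^2 = s_i^2
Squared scales: 4^2 = 16, (-3)^2 = 9, 3^2 = 9, 2^2 = 4
|V|^2 = 16 * 9 * 9 * 4
= 5184


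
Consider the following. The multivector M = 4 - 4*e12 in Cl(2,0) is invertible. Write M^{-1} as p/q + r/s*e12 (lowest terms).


M = 4 - 4*e12, where e12^2 = -1.
Since M commutes with its reverse ~M = a - b*e12, M * ~M = a^2 - b^2*e12^2 = a^2 + b^2.
So M^{-1} = ~M / (a^2 + b^2) = (a - b*e12)/(a^2 + b^2).
a^2 + b^2 = 16 + 16 = 32
Scalar part = 4/32 = 1/8
Bivector coeff = 4/32 = 1/8
M^{-1} = 1/8 + 1/8*e12


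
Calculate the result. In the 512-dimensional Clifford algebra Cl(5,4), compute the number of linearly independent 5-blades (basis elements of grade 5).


Number of grade-k basis blades in Cl(p,q) with n = p + q is C(n, k).
n = 5 + 4 = 9
C(9, 5) = 9! / (5! * 4!)
= 362880 / (120 * 24)
= 126


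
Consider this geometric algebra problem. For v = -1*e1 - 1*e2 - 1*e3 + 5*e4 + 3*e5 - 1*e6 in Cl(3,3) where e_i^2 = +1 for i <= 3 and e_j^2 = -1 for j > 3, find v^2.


v^2 = sum of c_i^2 * e_i^2
Positive signature terms (e_i^2 = +1): (-1)^2 + (-1)^2 + (-1)^2 = 3
Negative signature terms (e_j^2 = -1): 5^2 + 3^2 + (-1)^2 = 35
v^2 = 3 - 35 = -32


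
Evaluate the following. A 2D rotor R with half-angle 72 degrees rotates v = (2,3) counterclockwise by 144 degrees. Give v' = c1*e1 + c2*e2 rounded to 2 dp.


Rotor R = cos(72deg) - sin(72deg)*e12
Rotation angle theta = 2 * 72 = 144 degrees
v' = R*v*~R rotates v by theta.
cos(144deg) = -0.8090, sin(144deg) = 0.5878
v'_1 = 2*cos(144deg) - 3*sin(144deg)
= 2*(-0.8090) - 3*0.5878
= -3.38
v'_2 = 2*sin(144deg) + 3*cos(144deg)
= 2*0.5878 + 3*(-0.8090)
= -1.25
v' = -3.38*e1 - 1.25*e2


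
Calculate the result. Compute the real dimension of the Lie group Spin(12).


Spin(n) double-covers SO(n); both have Lie algebra so(n) of dimension n(n-1)/2.
n = 12
n(n-1) = 12 * 11 = 132
dim Spin(12) = 132/2 = 66


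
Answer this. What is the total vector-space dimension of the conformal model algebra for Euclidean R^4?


The conformal model of R^4 uses Cl(5,1): the 4 Euclidean generators plus two extra orthogonal generators e+ (e+^2 = +1) and e- (e-^2 = -1), from which the null vectors e0, einf are built.
Number of generators m = 4 + 2 = 6.
dim Cl(p,q) = 2^m = 2^6 = 64


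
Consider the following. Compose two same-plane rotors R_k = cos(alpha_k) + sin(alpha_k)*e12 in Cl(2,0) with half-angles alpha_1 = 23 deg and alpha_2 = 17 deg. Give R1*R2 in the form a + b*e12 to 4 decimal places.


Same-plane rotors commute and their half-angles add:
R1*R2 = cos(a1 + a2) + sin(a1 + a2)*e12.
a1 + a2 = 23 + 17 = 40 deg
cos(40 deg) = 0.7660
sin(40 deg) = 0.6428
R1*R2 = 0.7660 + 0.6428*e12


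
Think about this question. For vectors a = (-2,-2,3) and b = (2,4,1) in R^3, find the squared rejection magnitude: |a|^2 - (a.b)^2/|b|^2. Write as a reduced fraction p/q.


|a|^2 = (-2)^2 + (-2)^2 + 3^2 = 17
|b|^2 = 2^2 + 4^2 + 1^2 = 21
a . b = (-2)*2 + (-2)*4 + 3*1 = -9
(a.b)^2 = (-9)^2 = 81
|rej|^2 = 17 - 81/21
= (357 - 81)/21
= 276/21
In lowest terms: 92/7


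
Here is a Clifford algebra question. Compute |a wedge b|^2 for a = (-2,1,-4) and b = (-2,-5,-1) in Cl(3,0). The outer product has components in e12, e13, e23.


a wedge b = (a1*b2 - a2*b1)*e12 + (a1*b3 - a3*b1)*e13 + (a2*b3 - a3*b2)*e23
e12 coeff: (-2)*(-5) - 1*(-2) = 10 - (-2) = 12
e13 coeff: (-2)*(-1) - (-4)*(-2) = 2 - 8 = -6
e23 coeff: 1*(-1) - (-4)*(-5) = -1 - 20 = -21
|a wedge b|^2 = 12^2 + (-6)^2 + (-21)^2
= 144 + 36 + 441
= 621


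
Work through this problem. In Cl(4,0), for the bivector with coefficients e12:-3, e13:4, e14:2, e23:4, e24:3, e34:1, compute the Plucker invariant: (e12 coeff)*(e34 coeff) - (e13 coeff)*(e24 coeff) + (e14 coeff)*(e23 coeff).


Plucker relation: af - be + cd
a*f = (-3)*1 = -3
b*e = 4*3 = 12
c*d = 2*4 = 8
af - be + cd = -3 - 12 + 8
= -7


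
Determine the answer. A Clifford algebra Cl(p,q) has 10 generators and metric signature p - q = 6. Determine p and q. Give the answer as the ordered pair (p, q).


We need p + q = 10 and p - q = 6.
Adding: 2p = 10 + 6 = 16, so p = 8.
Then q = 10 - 8 = 2.
(p, q) = (8, 2)


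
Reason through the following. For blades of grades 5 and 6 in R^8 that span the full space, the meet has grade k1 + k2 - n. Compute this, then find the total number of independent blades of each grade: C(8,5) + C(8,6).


Meet grade = grade(A) + grade(B) - n
= 5 + 6 - 8 = 3
C(8,5) = 56
C(8,6) = 28
dim_A + dim_B = 56 + 28 = 84


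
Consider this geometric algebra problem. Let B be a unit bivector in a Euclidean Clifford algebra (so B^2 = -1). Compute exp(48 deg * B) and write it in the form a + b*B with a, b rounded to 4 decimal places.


For a unit bivector B with B^2 = -1, the exponential series gives
e^(theta*B) = cos(theta) + sin(theta)*B (the GA analogue of Euler's formula).
theta = 48 degrees = 0.837758 rad
cos(48 deg) = 0.6691
sin(48 deg) = 0.7431
exp(theta*B) = 0.6691 + 0.7431*B


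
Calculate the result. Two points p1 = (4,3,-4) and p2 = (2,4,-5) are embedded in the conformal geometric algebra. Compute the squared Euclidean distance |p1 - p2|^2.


p1 - p2 = (2, -1, 1)
|p1 - p2|^2 = 2^2 + (-1)^2 + 1^2
= 4 + 1 + 1
= 6


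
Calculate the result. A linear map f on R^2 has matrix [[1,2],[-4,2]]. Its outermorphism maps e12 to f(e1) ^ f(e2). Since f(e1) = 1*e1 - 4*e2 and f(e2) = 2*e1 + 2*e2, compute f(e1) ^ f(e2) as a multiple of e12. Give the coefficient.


The outermorphism of a linear map f sends e1^e2 to f(e1)^f(e2).
f(e1) = 1*e1 - 4*e2
f(e2) = 2*e1 + 2*e2
f(e1) ^ f(e2) = (1*e1 - 4*e2) ^ (2*e1 + 2*e2)
= 1*2*e12 + (-4)*2*e21
= (2 - (-8))*e12
= 10*e12
Coefficient = 10


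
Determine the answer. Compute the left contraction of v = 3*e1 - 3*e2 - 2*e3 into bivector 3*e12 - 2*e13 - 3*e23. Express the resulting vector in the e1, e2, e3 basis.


Left contraction v _| B = <vB>_1 (grade-1 part of the geometric product vB).
Using e1_|e12 = e2, e2_|e12 = -e1, e1_|e13 = e3, e3_|e13 = -e1, e2_|e23 = e3, e3_|e23 = -e2:
e1 coeff: -v2*b12 - v3*b13 = -(-3)*(3) - (-2)*(-2) = 5
e2 coeff: v1*b12 - v3*b23 = (3)*(3) - (-2)*(-3) = 3
e3 coeff: v1*b13 + v2*b23 = (3)*(-2) + (-3)*(-3) = 3
v _| B = 5*e1 + 3*e2 + 3*e3


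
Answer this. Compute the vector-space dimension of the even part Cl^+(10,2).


Even subalgebra dimension = 2^(n-1)
n = 10 + 2 = 12
2^(12 - 1) = 2^11 = 2048
Verification: sum of C(12,k) for even k = 1 + 66 + 495 + 924 + 495 + 66 + 1 = 2048
Result = 2048


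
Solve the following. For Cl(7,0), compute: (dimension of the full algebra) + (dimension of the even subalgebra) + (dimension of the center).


n = 7 + 0 = 7
Total dim = 2^7 = 128
Even subalgebra dim = 2^6 = 64
n is odd, so center dim = 2
Sum = 128 + 64 + 2 = 194


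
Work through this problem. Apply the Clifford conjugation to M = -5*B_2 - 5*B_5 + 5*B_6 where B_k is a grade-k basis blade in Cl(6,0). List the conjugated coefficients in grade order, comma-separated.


Clifford conjugate sign for grade k: (-1)^(k(k+1)/2)
Grade 2: (-1)^(2*3/2) = (-1)^3 = -1, coeff -5 -> 5
Grade 5: (-1)^(5*6/2) = (-1)^15 = -1, coeff -5 -> 5
Grade 6: (-1)^(6*7/2) = (-1)^21 = -1, coeff 5 -> -5
Conjugated coefficients: 5, 5, -5


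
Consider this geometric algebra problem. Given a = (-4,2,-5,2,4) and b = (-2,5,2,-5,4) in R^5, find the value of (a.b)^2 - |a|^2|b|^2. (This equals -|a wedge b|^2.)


a . b = (-4)*(-2) + 2*5 + (-5)*2 + 2*(-5) + 4*4
= 8 + 10 + (-10) + (-10) + 16 = 14
|a|^2 = (-4)^2 + 2^2 + (-5)^2 + 2^2 + 4^2 = 65
|b|^2 = (-2)^2 + 5^2 + 2^2 + (-5)^2 + 4^2 = 74
(a.b)^2 = 14^2 = 196
|a|^2 * |b|^2 = 65 * 74 = 4810
Result = 196 - 4810 = -4614


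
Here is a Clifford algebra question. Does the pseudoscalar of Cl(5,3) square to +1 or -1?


The pseudoscalar I = e1...e_n (product of all n generators) of Cl(p,q) satisfies I^2 = (-1)^(q + n(n-1)/2).
p = 5, q = 3, n = p + q = 8
n(n-1)/2 = 8 * 7 / 2 = 28
Exponent = q + n(n-1)/2 = 3 + 28 = 31
I^2 = (-1)^31 = -1


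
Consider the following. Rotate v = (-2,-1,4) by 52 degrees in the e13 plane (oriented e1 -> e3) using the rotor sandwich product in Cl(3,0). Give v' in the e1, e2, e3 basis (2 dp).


Rotor R = cos(26deg) - sin(26deg)*e13
Rotation angle theta = 2 * 26 = 52 degrees in the e13 plane (e1 -> e3).
The component perpendicular to the plane (e2) is invariant: v'_2 = v2 = -1.00
cos(52deg) = 0.6157, sin(52deg) = 0.7880
v'_1 = v1*cos(theta) - v3*sin(theta) = -2*0.6157 - 4*0.7880 = -4.38
v'_3 = v1*sin(theta) + v3*cos(theta) = -2*0.7880 + 4*0.6157 = 0.89
v' = -4.38*e1 - 1.00*e2 + 0.89*e3


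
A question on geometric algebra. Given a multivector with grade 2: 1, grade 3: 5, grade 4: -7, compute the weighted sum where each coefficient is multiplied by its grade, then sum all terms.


Grade-weighted sum = sum of grade_k * coefficient_k
2*1 = 2
3*5 = 15
4*(-7) = -28
Total = 2 + 15 + (-28) = -11


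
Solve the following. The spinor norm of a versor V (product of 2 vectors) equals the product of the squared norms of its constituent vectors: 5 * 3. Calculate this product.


Spinor norm N(V) = |v1|^2 * |v2|^2 * ... * |v2|^2
= 5 * 3
Running product: 5, 15
N(V) = 15


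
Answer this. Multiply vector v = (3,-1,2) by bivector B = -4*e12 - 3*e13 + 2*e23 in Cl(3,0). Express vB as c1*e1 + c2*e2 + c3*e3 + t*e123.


vB has grade-1 (vector) and grade-3 (trivector) parts: vB = (v _| B) + (v ^ B).
Vector part <vB>_1:
  e1: -v2*b12 - v3*b13 = -(-1)*(-4) - (2)*(-3) = 2
  e2: v1*b12 - v3*b23 = (3)*(-4) - (2)*(2) = -16
  e3: v1*b13 + v2*b23 = (3)*(-3) + (-1)*(2) = -11
Trivector part <vB>_3:
  e123: v1*b23 - v2*b13 + v3*b12 = (3)*(2) - (-1)*(-3) + (2)*(-4) = -5
vB = 2*e1 - 16*e2 - 11*e3 - 5*e123


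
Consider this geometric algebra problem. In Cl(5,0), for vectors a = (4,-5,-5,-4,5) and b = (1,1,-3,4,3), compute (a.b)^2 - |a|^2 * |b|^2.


a . b = 4*1 + (-5)*1 + (-5)*(-3) + (-4)*4 + 5*3
= 4 + (-5) + 15 + (-16) + 15 = 13
|a|^2 = 4^2 + (-5)^2 + (-5)^2 + (-4)^2 + 5^2 = 107
|b|^2 = 1^2 + 1^2 + (-3)^2 + 4^2 + 3^2 = 36
(a.b)^2 = 13^2 = 169
|a|^2 * |b|^2 = 107 * 36 = 3852
Result = 169 - 3852 = -3683


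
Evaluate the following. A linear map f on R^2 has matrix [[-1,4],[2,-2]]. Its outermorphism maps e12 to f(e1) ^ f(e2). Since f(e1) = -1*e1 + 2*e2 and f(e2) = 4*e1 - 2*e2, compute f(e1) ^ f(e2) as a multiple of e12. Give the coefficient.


The outermorphism of a linear map f sends e1^e2 to f(e1)^f(e2).
f(e1) = -1*e1 + 2*e2
f(e2) = 4*e1 - 2*e2
f(e1) ^ f(e2) = (-1*e1 + 2*e2) ^ (4*e1 - 2*e2)
= (-1)*(-2)*e12 + 2*4*e21
= (2 - 8)*e12
= -6*e12
Coefficient = -6


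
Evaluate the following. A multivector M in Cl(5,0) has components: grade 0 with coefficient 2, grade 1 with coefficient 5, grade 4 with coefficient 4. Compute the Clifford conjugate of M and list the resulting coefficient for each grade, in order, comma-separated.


Clifford conjugate sign for grade k: (-1)^(k(k+1)/2)
Grade 0: (-1)^(0*1/2) = (-1)^0 = 1, coeff 2 -> 2
Grade 1: (-1)^(1*2/2) = (-1)^1 = -1, coeff 5 -> -5
Grade 4: (-1)^(4*5/2) = (-1)^10 = 1, coeff 4 -> 4
Conjugated coefficients: 2, -5, 4


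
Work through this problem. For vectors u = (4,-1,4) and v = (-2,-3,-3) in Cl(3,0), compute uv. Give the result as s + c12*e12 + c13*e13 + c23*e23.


In Cl(3,0): e_i^2 = 1, e_ie_j = -e_je_i for i != j.
Scalar part = u . v = 4*(-2) + (-1)*(-3) + 4*(-3)
= -8 + 3 + (-12) = -17
e12 coeff = 4*(-3) - (-1)*(-2) = -12 - 2 = -14
e13 coeff = 4*(-3) - 4*(-2) = -12 - (-8) = -4
e23 coeff = (-1)*(-3) - 4*(-3) = 3 - (-12) = 15
uv = -17 - 14*e12 - 4*e13 + 15*e23


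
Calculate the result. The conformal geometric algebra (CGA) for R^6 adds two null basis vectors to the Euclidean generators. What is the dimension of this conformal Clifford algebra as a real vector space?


The conformal model of R^6 uses Cl(7,1): the 6 Euclidean generators plus two extra orthogonal generators e+ (e+^2 = +1) and e- (e-^2 = -1), from which the null vectors e0, einf are built.
Number of generators m = 6 + 2 = 8.
dim Cl(p,q) = 2^m = 2^8 = 256


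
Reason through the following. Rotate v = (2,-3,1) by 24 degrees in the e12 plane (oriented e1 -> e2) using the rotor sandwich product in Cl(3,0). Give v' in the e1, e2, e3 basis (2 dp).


Rotor R = cos(12deg) - sin(12deg)*e12
Rotation angle theta = 2 * 12 = 24 degrees in the e12 plane (e1 -> e2).
The component perpendicular to the plane (e3) is invariant: v'_3 = v3 = 1.00
cos(24deg) = 0.9135, sin(24deg) = 0.4067
v'_1 = v1*cos(theta) - v2*sin(theta) = 2*0.9135 - (-3)*0.4067 = 3.05
v'_2 = v1*sin(theta) + v2*cos(theta) = 2*0.4067 + (-3)*0.9135 = -1.93
v' = 3.05*e1 - 1.93*e2 + 1.00*e3


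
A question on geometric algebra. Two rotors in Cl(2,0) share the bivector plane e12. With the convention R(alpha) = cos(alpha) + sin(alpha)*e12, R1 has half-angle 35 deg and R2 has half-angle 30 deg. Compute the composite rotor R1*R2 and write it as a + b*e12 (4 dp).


Same-plane rotors commute and their half-angles add:
R1*R2 = cos(a1 + a2) + sin(a1 + a2)*e12.
a1 + a2 = 35 + 30 = 65 deg
cos(65 deg) = 0.4226
sin(65 deg) = 0.9063
R1*R2 = 0.4226 + 0.9063*e12


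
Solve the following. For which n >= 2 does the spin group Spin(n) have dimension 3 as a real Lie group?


dim Spin(n) = dim so(n) = n(n-1)/2.
Solve n(n-1)/2 = 3, i.e. n^2 - n - 6 = 0.
Discriminant = 1 + 8*3 = 25
n = (1 + sqrt(25))/2 = (1 + 5)/2 = 3


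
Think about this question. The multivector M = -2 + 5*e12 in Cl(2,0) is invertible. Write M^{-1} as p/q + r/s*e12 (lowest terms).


M = -2 + 5*e12, where e12^2 = -1.
Since M commutes with its reverse ~M = a - b*e12, M * ~M = a^2 - b^2*e12^2 = a^2 + b^2.
So M^{-1} = ~M / (a^2 + b^2) = (a - b*e12)/(a^2 + b^2).
a^2 + b^2 = 4 + 25 = 29
Scalar part = -2/29 = -2/29
Bivector coeff = -5/29 = -5/29
M^{-1} = -2/29 - 5/29*e12


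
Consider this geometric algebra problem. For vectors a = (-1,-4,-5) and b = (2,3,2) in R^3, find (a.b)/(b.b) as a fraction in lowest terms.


Projection coefficient = (a . b) / (b . b)
a . b = (-1)*2 + (-4)*3 + (-5)*2
= -2 + (-12) + (-10) = -24
b . b = 2^2 + 3^2 + 2^2
= 4 + 9 + 4 = 17
Coefficient = -24/17
In lowest terms: -24/17


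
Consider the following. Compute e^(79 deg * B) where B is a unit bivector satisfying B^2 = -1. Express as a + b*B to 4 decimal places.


For a unit bivector B with B^2 = -1, the exponential series gives
e^(theta*B) = cos(theta) + sin(theta)*B (the GA analogue of Euler's formula).
theta = 79 degrees = 1.37881 rad
cos(79 deg) = 0.1908
sin(79 deg) = 0.9816
exp(theta*B) = 0.1908 + 0.9816*B


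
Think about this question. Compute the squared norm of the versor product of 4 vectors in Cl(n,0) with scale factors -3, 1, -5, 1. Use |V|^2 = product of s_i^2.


Each vector v_i has |v_i|^2 = s_i^2
Squared scales: (-3)^2 = 9, 1^2 = 1, (-5)^2 = 25, 1^2 = 1
|V|^2 = 9 * 1 * 25 * 1
= 225


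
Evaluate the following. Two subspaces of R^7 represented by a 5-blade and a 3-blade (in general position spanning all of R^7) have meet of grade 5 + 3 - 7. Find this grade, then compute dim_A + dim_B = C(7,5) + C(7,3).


Meet grade = grade(A) + grade(B) - n
= 5 + 3 - 7 = 1
C(7,5) = 21
C(7,3) = 35
dim_A + dim_B = 21 + 35 = 56


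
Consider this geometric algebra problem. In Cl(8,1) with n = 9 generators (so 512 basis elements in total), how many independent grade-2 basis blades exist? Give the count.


Number of grade-k basis blades in Cl(p,q) with n = p + q is C(n, k).
n = 8 + 1 = 9
C(9, 2) = 9! / (2! * 7!)
= 362880 / (2 * 5040)
= 36


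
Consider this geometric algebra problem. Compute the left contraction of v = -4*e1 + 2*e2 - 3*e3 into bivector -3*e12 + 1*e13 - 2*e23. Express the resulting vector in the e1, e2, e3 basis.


Left contraction v _| B = <vB>_1 (grade-1 part of the geometric product vB).
Using e1_|e12 = e2, e2_|e12 = -e1, e1_|e13 = e3, e3_|e13 = -e1, e2_|e23 = e3, e3_|e23 = -e2:
e1 coeff: -v2*b12 - v3*b13 = -(2)*(-3) - (-3)*(1) = 9
e2 coeff: v1*b12 - v3*b23 = (-4)*(-3) - (-3)*(-2) = 6
e3 coeff: v1*b13 + v2*b23 = (-4)*(1) + (2)*(-2) = -8
v _| B = 9*e1 + 6*e2 - 8*e3


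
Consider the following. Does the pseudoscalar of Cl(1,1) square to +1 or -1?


The pseudoscalar I = e1...e_n (product of all n generators) of Cl(p,q) satisfies I^2 = (-1)^(q + n(n-1)/2).
p = 1, q = 1, n = p + q = 2
n(n-1)/2 = 2 * 1 / 2 = 1
Exponent = q + n(n-1)/2 = 1 + 1 = 2
I^2 = (-1)^2 = +1


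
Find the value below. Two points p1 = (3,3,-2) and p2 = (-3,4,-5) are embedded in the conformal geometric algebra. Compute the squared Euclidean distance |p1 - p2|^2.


p1 - p2 = (6, -1, 3)
|p1 - p2|^2 = 6^2 + (-1)^2 + 3^2
= 36 + 1 + 9
= 46


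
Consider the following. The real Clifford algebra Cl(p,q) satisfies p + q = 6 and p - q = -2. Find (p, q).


We need p + q = 6 and p - q = -2.
Adding: 2p = 6 + (-2) = 4, so p = 2.
Then q = 6 - 2 = 4.
(p, q) = (2, 4)


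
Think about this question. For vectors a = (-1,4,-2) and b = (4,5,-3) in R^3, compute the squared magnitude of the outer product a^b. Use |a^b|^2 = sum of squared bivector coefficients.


a wedge b = (a1*b2 - a2*b1)*e12 + (a1*b3 - a3*b1)*e13 + (a2*b3 - a3*b2)*e23
e12 coeff: (-1)*5 - 4*4 = -5 - 16 = -21
e13 coeff: (-1)*(-3) - (-2)*4 = 3 - (-8) = 11
e23 coeff: 4*(-3) - (-2)*5 = -12 - (-10) = -2
|a wedge b|^2 = (-21)^2 + 11^2 + (-2)^2
= 441 + 121 + 4
= 566


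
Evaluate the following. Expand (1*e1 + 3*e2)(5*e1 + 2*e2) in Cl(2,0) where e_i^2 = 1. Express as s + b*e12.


Expand: (1*e1 + 3*e2)(5*e1 + 2*e2)
= 1*5*e1e1 + 1*2*e1e2 + 3*5*e2e1 + 3*2*e2e2
Using e1^2 = e2^2 = 1, e2e1 = -e1e2:
Scalar part s = 1*5 + 3*2 = 5 + 6 = 11
Bivector part b = 1*2 - 3*5 = 2 - 15 = -13
uv = 11 - 13*e12


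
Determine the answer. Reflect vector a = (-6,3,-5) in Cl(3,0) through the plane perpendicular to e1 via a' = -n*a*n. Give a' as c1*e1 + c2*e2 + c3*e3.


Reflection formula: a' = -n*a*n, with n = e1 (unit vector, n^2 = 1).
For reflection through hyperplane perp to e1:
The component along e1 flips sign, others stay.
a = (-6, 3, -5)
a' = (6, 3, -5)
a' = 6*e1 + 3*e2 - 5*e3


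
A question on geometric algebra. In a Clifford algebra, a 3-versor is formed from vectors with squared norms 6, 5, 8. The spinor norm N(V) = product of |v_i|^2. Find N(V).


Spinor norm N(V) = |v1|^2 * |v2|^2 * ... * |v3|^2
= 6 * 5 * 8
Running product: 6, 30, 240
N(V) = 240


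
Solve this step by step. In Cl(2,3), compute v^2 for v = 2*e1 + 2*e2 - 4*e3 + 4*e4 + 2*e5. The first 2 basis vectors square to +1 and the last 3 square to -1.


v^2 = sum of c_i^2 * e_i^2
Positive signature terms (e_i^2 = +1): 2^2 + 2^2 = 8
Negative signature terms (e_j^2 = -1): (-4)^2 + 4^2 + 2^2 = 36
v^2 = 8 - 36 = -28


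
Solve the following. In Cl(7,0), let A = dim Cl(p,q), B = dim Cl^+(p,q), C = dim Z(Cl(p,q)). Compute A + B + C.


n = 7 + 0 = 7
Total dim = 2^7 = 128
Even subalgebra dim = 2^6 = 64
n is odd, so center dim = 2
Sum = 128 + 64 + 2 = 194


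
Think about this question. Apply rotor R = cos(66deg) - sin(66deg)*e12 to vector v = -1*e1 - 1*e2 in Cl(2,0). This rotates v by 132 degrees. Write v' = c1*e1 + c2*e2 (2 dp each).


Rotor R = cos(66deg) - sin(66deg)*e12
Rotation angle theta = 2 * 66 = 132 degrees
v' = R*v*~R rotates v by theta.
cos(132deg) = -0.6691, sin(132deg) = 0.7431
v'_1 = -1*cos(132deg) - (-1)*sin(132deg)
= -1*(-0.6691) - (-1)*0.7431
= 1.41
v'_2 = -1*sin(132deg) + (-1)*cos(132deg)
= -1*0.7431 + (-1)*(-0.6691)
= -0.07
v' = 1.41*e1 - 0.07*e2


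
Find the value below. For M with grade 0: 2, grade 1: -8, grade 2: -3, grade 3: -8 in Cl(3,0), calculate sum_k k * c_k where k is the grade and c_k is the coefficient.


Grade-weighted sum = sum of grade_k * coefficient_k
0*2 = 0
1*(-8) = -8
2*(-3) = -6
3*(-8) = -24
Total = 0 + (-8) + (-6) + (-24) = -38


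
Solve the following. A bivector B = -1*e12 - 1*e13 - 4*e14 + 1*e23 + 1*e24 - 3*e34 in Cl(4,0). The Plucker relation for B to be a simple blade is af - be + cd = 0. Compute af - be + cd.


Plucker relation: af - be + cd
a*f = (-1)*(-3) = 3
b*e = (-1)*1 = -1
c*d = (-4)*1 = -4
af - be + cd = 3 - (-1) + (-4)
= 0


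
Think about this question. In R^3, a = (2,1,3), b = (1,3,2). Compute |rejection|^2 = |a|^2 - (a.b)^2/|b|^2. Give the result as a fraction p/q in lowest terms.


|a|^2 = 2^2 + 1^2 + 3^2 = 14
|b|^2 = 1^2 + 3^2 + 2^2 = 14
a . b = 2*1 + 1*3 + 3*2 = 11
(a.b)^2 = 11^2 = 121
|rej|^2 = 14 - 121/14
= (196 - 121)/14
= 75/14
In lowest terms: 75/14


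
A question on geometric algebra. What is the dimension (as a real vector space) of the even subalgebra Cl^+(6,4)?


Even subalgebra dimension = 2^(n-1)
n = 6 + 4 = 10
2^(10 - 1) = 2^9 = 512
Verification: sum of C(10,k) for even k = 1 + 45 + 210 + 210 + 45 + 1 = 512
Result = 512


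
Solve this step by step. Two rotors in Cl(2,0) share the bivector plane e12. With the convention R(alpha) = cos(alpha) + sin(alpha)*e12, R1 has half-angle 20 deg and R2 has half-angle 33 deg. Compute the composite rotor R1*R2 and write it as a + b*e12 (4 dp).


Same-plane rotors commute and their half-angles add:
R1*R2 = cos(a1 + a2) + sin(a1 + a2)*e12.
a1 + a2 = 20 + 33 = 53 deg
cos(53 deg) = 0.6018
sin(53 deg) = 0.7986
R1*R2 = 0.6018 + 0.7986*e12


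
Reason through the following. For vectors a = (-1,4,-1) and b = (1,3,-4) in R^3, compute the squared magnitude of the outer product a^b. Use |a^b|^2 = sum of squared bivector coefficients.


a wedge b = (a1*b2 - a2*b1)*e12 + (a1*b3 - a3*b1)*e13 + (a2*b3 - a3*b2)*e23
e12 coeff: (-1)*3 - 4*1 = -3 - 4 = -7
e13 coeff: (-1)*(-4) - (-1)*1 = 4 - (-1) = 5
e23 coeff: 4*(-4) - (-1)*3 = -16 - (-3) = -13
|a wedge b|^2 = (-7)^2 + 5^2 + (-13)^2
= 49 + 25 + 169
= 243


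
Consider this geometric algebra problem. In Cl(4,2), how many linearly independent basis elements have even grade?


Even subalgebra dimension = 2^(n-1)
n = 4 + 2 = 6
2^(6 - 1) = 2^5 = 32
Verification: sum of C(6,k) for even k = 1 + 15 + 15 + 1 = 32
Result = 32


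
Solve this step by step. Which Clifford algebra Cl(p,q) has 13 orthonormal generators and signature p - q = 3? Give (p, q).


We need p + q = 13 and p - q = 3.
Adding: 2p = 13 + 3 = 16, so p = 8.
Then q = 13 - 8 = 5.
(p, q) = (8, 5)


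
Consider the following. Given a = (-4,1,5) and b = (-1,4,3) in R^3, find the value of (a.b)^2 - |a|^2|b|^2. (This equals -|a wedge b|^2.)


a . b = (-4)*(-1) + 1*4 + 5*3
= 4 + 4 + 15 = 23
|a|^2 = (-4)^2 + 1^2 + 5^2 = 42
|b|^2 = (-1)^2 + 4^2 + 3^2 = 26
(a.b)^2 = 23^2 = 529
|a|^2 * |b|^2 = 42 * 26 = 1092
Result = 529 - 1092 = -563


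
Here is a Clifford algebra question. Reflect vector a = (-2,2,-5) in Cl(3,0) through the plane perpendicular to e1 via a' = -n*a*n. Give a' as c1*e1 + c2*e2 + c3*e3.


Reflection formula: a' = -n*a*n, with n = e1 (unit vector, n^2 = 1).
For reflection through hyperplane perp to e1:
The component along e1 flips sign, others stay.
a = (-2, 2, -5)
a' = (2, 2, -5)
a' = 2*e1 + 2*e2 - 5*e3


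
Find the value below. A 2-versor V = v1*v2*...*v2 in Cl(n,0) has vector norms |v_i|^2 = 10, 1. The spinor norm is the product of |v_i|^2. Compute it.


Spinor norm N(V) = |v1|^2 * |v2|^2 * ... * |v2|^2
= 10 * 1
Running product: 10, 10
N(V) = 10


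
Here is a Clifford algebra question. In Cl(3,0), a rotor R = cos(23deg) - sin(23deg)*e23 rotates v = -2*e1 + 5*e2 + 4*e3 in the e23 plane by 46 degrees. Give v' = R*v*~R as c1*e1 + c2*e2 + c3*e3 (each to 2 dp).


Rotor R = cos(23deg) - sin(23deg)*e23
Rotation angle theta = 2 * 23 = 46 degrees in the e23 plane (e2 -> e3).
The component perpendicular to the plane (e1) is invariant: v'_1 = v1 = -2.00
cos(46deg) = 0.6947, sin(46deg) = 0.7193
v'_2 = v2*cos(theta) - v3*sin(theta) = 5*0.6947 - 4*0.7193 = 0.60
v'_3 = v2*sin(theta) + v3*cos(theta) = 5*0.7193 + 4*0.6947 = 6.38
v' = -2.00*e1 + 0.60*e2 + 6.38*e3


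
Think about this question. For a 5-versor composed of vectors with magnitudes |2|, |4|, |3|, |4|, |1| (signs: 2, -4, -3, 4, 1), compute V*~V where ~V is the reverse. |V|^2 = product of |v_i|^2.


Each vector v_i has |v_i|^2 = s_i^2
Squared scales: 2^2 = 4, (-4)^2 = 16, (-3)^2 = 9, 4^2 = 16, 1^2 = 1
|V|^2 = 4 * 16 * 9 * 16 * 1
= 9216


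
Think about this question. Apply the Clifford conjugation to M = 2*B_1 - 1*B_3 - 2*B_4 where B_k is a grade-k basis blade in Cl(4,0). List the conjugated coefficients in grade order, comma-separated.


Clifford conjugate sign for grade k: (-1)^(k(k+1)/2)
Grade 1: (-1)^(1*2/2) = (-1)^1 = -1, coeff 2 -> -2
Grade 3: (-1)^(3*4/2) = (-1)^6 = 1, coeff -1 -> -1
Grade 4: (-1)^(4*5/2) = (-1)^10 = 1, coeff -2 -> -2
Conjugated coefficients: -2, -1, -2


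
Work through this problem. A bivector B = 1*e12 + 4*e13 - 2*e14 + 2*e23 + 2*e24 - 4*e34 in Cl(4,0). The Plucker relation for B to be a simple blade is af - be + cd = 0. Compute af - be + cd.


Plucker relation: af - be + cd
a*f = 1*(-4) = -4
b*e = 4*2 = 8
c*d = (-2)*2 = -4
af - be + cd = -4 - 8 + (-4)
= -16


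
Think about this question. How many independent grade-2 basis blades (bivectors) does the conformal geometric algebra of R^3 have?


The conformal model of R^3 uses Cl(4,1) with m = 3 + 2 = 5 generators.
Number of grade-2 blades = C(m, 2) = C(5, 2)
= 5*4/2 = 10


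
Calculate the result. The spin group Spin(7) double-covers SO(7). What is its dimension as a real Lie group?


Spin(n) double-covers SO(n); both have Lie algebra so(n) of dimension n(n-1)/2.
n = 7
n(n-1) = 7 * 6 = 42
dim Spin(7) = 42/2 = 21


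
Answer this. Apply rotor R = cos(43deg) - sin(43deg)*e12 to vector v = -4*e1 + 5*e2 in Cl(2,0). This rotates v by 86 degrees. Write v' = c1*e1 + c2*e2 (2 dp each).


Rotor R = cos(43deg) - sin(43deg)*e12
Rotation angle theta = 2 * 43 = 86 degrees
v' = R*v*~R rotates v by theta.
cos(86deg) = 0.0698, sin(86deg) = 0.9976
v'_1 = -4*cos(86deg) - 5*sin(86deg)
= -4*0.0698 - 5*0.9976
= -5.27
v'_2 = -4*sin(86deg) + 5*cos(86deg)
= -4*0.9976 + 5*0.0698
= -3.64
v' = -5.27*e1 - 3.64*e2


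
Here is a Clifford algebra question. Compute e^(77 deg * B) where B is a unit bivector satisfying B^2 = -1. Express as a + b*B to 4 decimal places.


For a unit bivector B with B^2 = -1, the exponential series gives
e^(theta*B) = cos(theta) + sin(theta)*B (the GA analogue of Euler's formula).
theta = 77 degrees = 1.343904 rad
cos(77 deg) = 0.2250
sin(77 deg) = 0.9744
exp(theta*B) = 0.2250 + 0.9744*B


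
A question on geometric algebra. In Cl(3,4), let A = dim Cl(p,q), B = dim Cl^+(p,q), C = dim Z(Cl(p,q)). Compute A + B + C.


n = 3 + 4 = 7
Total dim = 2^7 = 128
Even subalgebra dim = 2^6 = 64
n is odd, so center dim = 2
Sum = 128 + 64 + 2 = 194


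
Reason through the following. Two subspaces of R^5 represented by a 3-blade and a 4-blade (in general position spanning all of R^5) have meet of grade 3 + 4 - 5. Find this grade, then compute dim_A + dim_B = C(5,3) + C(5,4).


Meet grade = grade(A) + grade(B) - n
= 3 + 4 - 5 = 2
C(5,3) = 10
C(5,4) = 5
dim_A + dim_B = 10 + 5 = 15


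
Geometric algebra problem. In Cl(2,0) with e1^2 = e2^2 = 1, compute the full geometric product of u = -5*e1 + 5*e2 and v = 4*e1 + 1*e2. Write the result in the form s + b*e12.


Expand: (-5*e1 + 5*e2)(4*e1 + 1*e2)
= (-5)*4*e1e1 + (-5)*1*e1e2 + 5*4*e2e1 + 5*1*e2e2
Using e1^2 = e2^2 = 1, e2e1 = -e1e2:
Scalar part s = (-5)*4 + 5*1 = -20 + 5 = -15
Bivector part b = (-5)*1 - 5*4 = -5 - 20 = -25
uv = -15 - 25*e12


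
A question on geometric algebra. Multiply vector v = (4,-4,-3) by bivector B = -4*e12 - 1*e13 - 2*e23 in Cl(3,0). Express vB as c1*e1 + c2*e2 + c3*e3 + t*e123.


vB has grade-1 (vector) and grade-3 (trivector) parts: vB = (v _| B) + (v ^ B).
Vector part <vB>_1:
  e1: -v2*b12 - v3*b13 = -(-4)*(-4) - (-3)*(-1) = -19
  e2: v1*b12 - v3*b23 = (4)*(-4) - (-3)*(-2) = -22
  e3: v1*b13 + v2*b23 = (4)*(-1) + (-4)*(-2) = 4
Trivector part <vB>_3:
  e123: v1*b23 - v2*b13 + v3*b12 = (4)*(-2) - (-4)*(-1) + (-3)*(-4) = 0
vB = -19*e1 - 22*e2 + 4*e3 + 0*e123


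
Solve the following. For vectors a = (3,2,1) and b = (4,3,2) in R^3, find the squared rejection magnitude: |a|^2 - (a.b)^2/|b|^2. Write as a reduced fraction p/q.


|a|^2 = 3^2 + 2^2 + 1^2 = 14
|b|^2 = 4^2 + 3^2 + 2^2 = 29
a . b = 3*4 + 2*3 + 1*2 = 20
(a.b)^2 = 20^2 = 400
|rej|^2 = 14 - 400/29
= (406 - 400)/29
= 6/29
In lowest terms: 6/29


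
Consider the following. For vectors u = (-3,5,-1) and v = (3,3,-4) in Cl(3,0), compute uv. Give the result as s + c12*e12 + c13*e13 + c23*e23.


In Cl(3,0): e_i^2 = 1, e_ie_j = -e_je_i for i != j.
Scalar part = u . v = (-3)*3 + 5*3 + (-1)*(-4)
= -9 + 15 + 4 = 10
e12 coeff = (-3)*3 - 5*3 = -9 - 15 = -24
e13 coeff = (-3)*(-4) - (-1)*3 = 12 - (-3) = 15
e23 coeff = 5*(-4) - (-1)*3 = -20 - (-3) = -17
uv = 10 - 24*e12 + 15*e13 - 17*e23


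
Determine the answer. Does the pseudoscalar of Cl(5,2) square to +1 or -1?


The pseudoscalar I = e1...e_n (product of all n generators) of Cl(p,q) satisfies I^2 = (-1)^(q + n(n-1)/2).
p = 5, q = 2, n = p + q = 7
n(n-1)/2 = 7 * 6 / 2 = 21
Exponent = q + n(n-1)/2 = 2 + 21 = 23
I^2 = (-1)^23 = -1


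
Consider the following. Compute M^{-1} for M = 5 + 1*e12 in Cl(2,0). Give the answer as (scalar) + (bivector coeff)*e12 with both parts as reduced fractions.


M = 5 + 1*e12, where e12^2 = -1.
Since M commutes with its reverse ~M = a - b*e12, M * ~M = a^2 - b^2*e12^2 = a^2 + b^2.
So M^{-1} = ~M / (a^2 + b^2) = (a - b*e12)/(a^2 + b^2).
a^2 + b^2 = 25 + 1 = 26
Scalar part = 5/26 = 5/26
Bivector coeff = -1/26 = -1/26
M^{-1} = 5/26 - 1/26*e12


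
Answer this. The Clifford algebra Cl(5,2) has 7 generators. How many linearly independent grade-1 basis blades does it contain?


Number of grade-k basis blades in Cl(p,q) with n = p + q is C(n, k).
n = 5 + 2 = 7
C(7, 1) = 7! / (1! * 6!)
= 5040 / (1 * 720)
= 7


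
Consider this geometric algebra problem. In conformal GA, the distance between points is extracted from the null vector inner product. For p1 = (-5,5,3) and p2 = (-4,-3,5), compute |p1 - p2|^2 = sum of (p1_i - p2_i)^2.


p1 - p2 = (-1, 8, -2)
|p1 - p2|^2 = (-1)^2 + 8^2 + (-2)^2
= 1 + 64 + 4
= 69


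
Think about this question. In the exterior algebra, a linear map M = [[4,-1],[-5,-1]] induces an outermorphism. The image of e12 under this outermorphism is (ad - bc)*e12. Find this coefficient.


The outermorphism of a linear map f sends e1^e2 to f(e1)^f(e2).
f(e1) = 4*e1 - 5*e2
f(e2) = -1*e1 - 1*e2
f(e1) ^ f(e2) = (4*e1 - 5*e2) ^ (-1*e1 - 1*e2)
= 4*(-1)*e12 + (-5)*(-1)*e21
= (-4 - 5)*e12
= -9*e12
Coefficient = -9


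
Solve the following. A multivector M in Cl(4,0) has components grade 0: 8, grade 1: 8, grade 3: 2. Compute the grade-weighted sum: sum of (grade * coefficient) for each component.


Grade-weighted sum = sum of grade_k * coefficient_k
0*8 = 0
1*8 = 8
3*2 = 6
Total = 0 + 8 + 6 = 14


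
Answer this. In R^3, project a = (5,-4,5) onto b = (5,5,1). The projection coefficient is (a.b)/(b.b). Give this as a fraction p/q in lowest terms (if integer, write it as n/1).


Projection coefficient = (a . b) / (b . b)
a . b = 5*5 + (-4)*5 + 5*1
= 25 + (-20) + 5 = 10
b . b = 5^2 + 5^2 + 1^2
= 25 + 25 + 1 = 51
Coefficient = 10/51
In lowest terms: 10/51


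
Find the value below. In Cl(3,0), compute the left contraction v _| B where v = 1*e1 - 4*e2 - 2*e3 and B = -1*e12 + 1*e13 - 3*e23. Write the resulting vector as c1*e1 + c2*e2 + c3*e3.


Left contraction v _| B = <vB>_1 (grade-1 part of the geometric product vB).
Using e1_|e12 = e2, e2_|e12 = -e1, e1_|e13 = e3, e3_|e13 = -e1, e2_|e23 = e3, e3_|e23 = -e2:
e1 coeff: -v2*b12 - v3*b13 = -(-4)*(-1) - (-2)*(1) = -2
e2 coeff: v1*b12 - v3*b23 = (1)*(-1) - (-2)*(-3) = -7
e3 coeff: v1*b13 + v2*b23 = (1)*(1) + (-4)*(-3) = 13
v _| B = -2*e1 - 7*e2 + 13*e3


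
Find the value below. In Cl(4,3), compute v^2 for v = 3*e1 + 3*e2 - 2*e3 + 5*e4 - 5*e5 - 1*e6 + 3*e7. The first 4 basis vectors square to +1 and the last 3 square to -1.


v^2 = sum of c_i^2 * e_i^2
Positive signature terms (e_i^2 = +1): 3^2 + 3^2 + (-2)^2 + 5^2 = 47
Negative signature terms (e_j^2 = -1): (-5)^2 + (-1)^2 + 3^2 = 35
v^2 = 47 - 35 = 12


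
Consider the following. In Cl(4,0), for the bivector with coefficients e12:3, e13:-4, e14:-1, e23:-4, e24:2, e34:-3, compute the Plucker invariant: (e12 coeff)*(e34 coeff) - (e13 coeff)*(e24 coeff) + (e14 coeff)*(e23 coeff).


Plucker relation: af - be + cd
a*f = 3*(-3) = -9
b*e = (-4)*2 = -8
c*d = (-1)*(-4) = 4
af - be + cd = -9 - (-8) + 4
= 3


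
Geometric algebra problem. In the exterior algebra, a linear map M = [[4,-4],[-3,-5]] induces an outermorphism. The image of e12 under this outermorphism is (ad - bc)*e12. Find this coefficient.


The outermorphism of a linear map f sends e1^e2 to f(e1)^f(e2).
f(e1) = 4*e1 - 3*e2
f(e2) = -4*e1 - 5*e2
f(e1) ^ f(e2) = (4*e1 - 3*e2) ^ (-4*e1 - 5*e2)
= 4*(-5)*e12 + (-3)*(-4)*e21
= (-20 - 12)*e12
= -32*e12
Coefficient = -32


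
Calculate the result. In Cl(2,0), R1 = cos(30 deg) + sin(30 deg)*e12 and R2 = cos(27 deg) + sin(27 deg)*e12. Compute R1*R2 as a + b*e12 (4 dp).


Same-plane rotors commute and their half-angles add:
R1*R2 = cos(a1 + a2) + sin(a1 + a2)*e12.
a1 + a2 = 30 + 27 = 57 deg
cos(57 deg) = 0.5446
sin(57 deg) = 0.8387
R1*R2 = 0.5446 + 0.8387*e12
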